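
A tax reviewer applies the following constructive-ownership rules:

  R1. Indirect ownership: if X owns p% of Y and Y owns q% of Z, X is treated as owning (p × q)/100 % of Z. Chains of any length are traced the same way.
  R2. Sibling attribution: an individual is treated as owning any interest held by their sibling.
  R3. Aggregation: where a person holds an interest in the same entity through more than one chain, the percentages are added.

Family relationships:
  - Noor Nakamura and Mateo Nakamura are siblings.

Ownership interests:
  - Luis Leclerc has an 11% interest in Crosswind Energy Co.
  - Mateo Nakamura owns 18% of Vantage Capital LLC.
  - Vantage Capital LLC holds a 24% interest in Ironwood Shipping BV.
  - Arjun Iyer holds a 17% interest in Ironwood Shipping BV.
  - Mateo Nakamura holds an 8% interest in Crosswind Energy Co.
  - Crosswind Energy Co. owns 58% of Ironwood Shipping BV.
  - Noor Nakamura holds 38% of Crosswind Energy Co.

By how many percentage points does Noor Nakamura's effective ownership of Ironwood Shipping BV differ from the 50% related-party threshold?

19

By sibling attribution (R2), Noor Nakamura is treated as also owning Mateo Nakamura's interest in Crosswind Energy Co, giving 38% + 8% = 46%.
By sibling attribution (R2), Noor Nakamura is treated as owning Mateo Nakamura's 18% interest in Vantage Capital LLC.
Chain via Crosswind Energy Co. (R1): 46% × 58% = 26.68% of Ironwood Shipping BV.
Chain via Vantage Capital LLC (R1): 18% × 24% = 4.32% of Ironwood Shipping BV.
Aggregating (R3): 26.68% + 4.32% = 31%.
31% falls short of the 50% threshold by 19 percentage points.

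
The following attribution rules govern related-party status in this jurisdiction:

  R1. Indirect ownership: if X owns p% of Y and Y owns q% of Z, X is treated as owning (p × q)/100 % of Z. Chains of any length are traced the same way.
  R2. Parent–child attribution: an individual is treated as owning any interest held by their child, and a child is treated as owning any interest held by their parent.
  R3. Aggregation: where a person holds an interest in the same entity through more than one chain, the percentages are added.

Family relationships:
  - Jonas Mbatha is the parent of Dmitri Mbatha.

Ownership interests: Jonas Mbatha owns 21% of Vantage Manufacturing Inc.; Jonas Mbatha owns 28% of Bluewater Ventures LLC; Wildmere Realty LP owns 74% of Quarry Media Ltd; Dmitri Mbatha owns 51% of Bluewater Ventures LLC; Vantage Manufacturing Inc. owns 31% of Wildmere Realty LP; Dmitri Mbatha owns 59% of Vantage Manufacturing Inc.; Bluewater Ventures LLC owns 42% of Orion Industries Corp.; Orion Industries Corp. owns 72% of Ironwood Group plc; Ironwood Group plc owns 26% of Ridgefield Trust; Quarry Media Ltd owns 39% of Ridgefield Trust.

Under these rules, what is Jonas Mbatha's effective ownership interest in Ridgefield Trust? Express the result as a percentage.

By parent–child attribution (R2), Jonas Mbatha is treated as also owning Dmitri Mbatha's interest in Bluewater Ventures LLC, giving 28% + 51% = 79%.
By parent–child attribution (R2), Jonas Mbatha is treated as also owning Dmitri Mbatha's interest in Vantage Manufacturing Inc, giving 21% + 59% = 80%.
Chain via Bluewater Ventures LLC → Orion Industries Corp. → Ironwood Group plc (R1): 79% × 42% × 72% × 26% = 6.211296% of Ridgefield Trust.
Chain via Vantage Manufacturing Inc. → Wildmere Realty LP → Quarry Media Ltd (R1): 80% × 31% × 74% × 39% = 7.15728% of Ridgefield Trust.
Aggregating (R3): 6.211296% + 7.15728% = 13.368576%.

13.368576%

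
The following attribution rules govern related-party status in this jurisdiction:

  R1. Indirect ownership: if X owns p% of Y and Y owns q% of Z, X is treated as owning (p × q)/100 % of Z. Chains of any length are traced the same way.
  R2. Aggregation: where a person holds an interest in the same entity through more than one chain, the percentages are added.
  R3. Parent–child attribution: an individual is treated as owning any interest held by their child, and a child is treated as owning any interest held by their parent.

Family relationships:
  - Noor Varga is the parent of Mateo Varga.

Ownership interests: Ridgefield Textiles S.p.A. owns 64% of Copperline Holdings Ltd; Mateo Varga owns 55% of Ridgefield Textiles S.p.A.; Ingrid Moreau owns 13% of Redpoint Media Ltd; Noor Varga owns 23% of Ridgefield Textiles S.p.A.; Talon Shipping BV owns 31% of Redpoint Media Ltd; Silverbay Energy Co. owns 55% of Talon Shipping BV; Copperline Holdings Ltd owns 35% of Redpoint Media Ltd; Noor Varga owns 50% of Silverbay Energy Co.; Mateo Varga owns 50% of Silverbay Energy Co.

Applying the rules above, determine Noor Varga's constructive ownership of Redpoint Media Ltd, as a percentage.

34.522%

By parent–child attribution (R3), Noor Varga is treated as also owning Mateo Varga's interest in Silverbay Energy Co, giving 50% + 50% = 100%.
By parent–child attribution (R3), Noor Varga is treated as also owning Mateo Varga's interest in Ridgefield Textiles S.p.A, giving 23% + 55% = 78%.
Chain via Silverbay Energy Co. → Talon Shipping BV (R1): 100% × 55% × 31% = 17.05% of Redpoint Media Ltd.
Chain via Ridgefield Textiles S.p.A. → Copperline Holdings Ltd (R1): 78% × 64% × 35% = 17.472% of Redpoint Media Ltd.
Aggregating (R2): 17.05% + 17.472% = 34.522%.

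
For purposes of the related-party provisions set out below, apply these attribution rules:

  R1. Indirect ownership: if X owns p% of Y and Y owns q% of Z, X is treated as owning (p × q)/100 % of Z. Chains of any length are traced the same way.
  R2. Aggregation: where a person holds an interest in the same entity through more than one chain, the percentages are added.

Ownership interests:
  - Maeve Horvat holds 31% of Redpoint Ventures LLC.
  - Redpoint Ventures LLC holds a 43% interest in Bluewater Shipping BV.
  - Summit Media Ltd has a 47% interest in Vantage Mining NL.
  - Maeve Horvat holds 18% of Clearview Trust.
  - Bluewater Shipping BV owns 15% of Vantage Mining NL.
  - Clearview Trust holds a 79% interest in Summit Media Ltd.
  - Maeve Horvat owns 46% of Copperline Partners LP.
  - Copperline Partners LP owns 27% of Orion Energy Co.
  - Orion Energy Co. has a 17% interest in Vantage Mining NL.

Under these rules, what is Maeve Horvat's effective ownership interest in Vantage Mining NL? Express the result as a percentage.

Chain via Clearview Trust → Summit Media Ltd (R1): 18% × 79% × 47% = 6.6834% of Vantage Mining NL.
Chain via Redpoint Ventures LLC → Bluewater Shipping BV (R1): 31% × 43% × 15% = 1.9995% of Vantage Mining NL.
Chain via Copperline Partners LP → Orion Energy Co. (R1): 46% × 27% × 17% = 2.1114% of Vantage Mining NL.
Aggregating (R2): 6.6834% + 1.9995% + 2.1114% = 10.7943%.

10.7943%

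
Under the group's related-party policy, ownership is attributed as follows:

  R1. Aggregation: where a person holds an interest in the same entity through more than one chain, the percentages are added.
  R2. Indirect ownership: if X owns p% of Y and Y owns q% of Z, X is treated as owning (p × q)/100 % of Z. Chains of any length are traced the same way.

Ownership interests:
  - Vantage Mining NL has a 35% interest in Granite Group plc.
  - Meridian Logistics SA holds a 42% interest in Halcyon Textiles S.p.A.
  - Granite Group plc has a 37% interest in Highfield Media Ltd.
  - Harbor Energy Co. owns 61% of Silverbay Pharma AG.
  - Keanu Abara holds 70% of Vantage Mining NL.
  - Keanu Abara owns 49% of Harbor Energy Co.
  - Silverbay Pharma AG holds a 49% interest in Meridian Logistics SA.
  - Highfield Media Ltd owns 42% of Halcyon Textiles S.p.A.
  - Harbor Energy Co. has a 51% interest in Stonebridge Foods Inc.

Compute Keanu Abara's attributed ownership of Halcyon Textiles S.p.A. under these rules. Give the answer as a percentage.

9.958662%

Chain via Harbor Energy Co. → Silverbay Pharma AG → Meridian Logistics SA (R2): 49% × 61% × 49% × 42% = 6.151362% of Halcyon Textiles S.p.A.
Chain via Vantage Mining NL → Granite Group plc → Highfield Media Ltd (R2): 70% × 35% × 37% × 42% = 3.8073% of Halcyon Textiles S.p.A.
Aggregating (R1): 6.151362% + 3.8073% = 9.958662%.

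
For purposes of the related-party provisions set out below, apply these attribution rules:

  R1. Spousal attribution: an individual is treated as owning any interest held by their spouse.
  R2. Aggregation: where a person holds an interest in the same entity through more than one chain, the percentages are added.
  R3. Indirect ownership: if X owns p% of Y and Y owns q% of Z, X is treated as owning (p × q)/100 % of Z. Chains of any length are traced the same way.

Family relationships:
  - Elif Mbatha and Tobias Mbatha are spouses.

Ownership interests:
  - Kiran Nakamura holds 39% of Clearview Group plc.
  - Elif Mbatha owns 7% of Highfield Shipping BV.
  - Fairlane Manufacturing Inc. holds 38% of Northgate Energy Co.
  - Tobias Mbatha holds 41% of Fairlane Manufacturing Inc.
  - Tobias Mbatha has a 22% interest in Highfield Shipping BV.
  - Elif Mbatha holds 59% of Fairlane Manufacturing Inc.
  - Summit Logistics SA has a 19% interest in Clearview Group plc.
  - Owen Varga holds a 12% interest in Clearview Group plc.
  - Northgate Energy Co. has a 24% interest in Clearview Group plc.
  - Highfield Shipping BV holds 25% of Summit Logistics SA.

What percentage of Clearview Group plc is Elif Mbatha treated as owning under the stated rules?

By spousal attribution (R1), Elif Mbatha is treated as also owning Tobias Mbatha's interest in Fairlane Manufacturing Inc, giving 59% + 41% = 100%.
By spousal attribution (R1), Elif Mbatha is treated as also owning Tobias Mbatha's interest in Highfield Shipping BV, giving 7% + 22% = 29%.
Chain via Fairlane Manufacturing Inc. → Northgate Energy Co. (R3): 100% × 38% × 24% = 9.12% of Clearview Group plc.
Chain via Highfield Shipping BV → Summit Logistics SA (R3): 29% × 25% × 19% = 1.3775% of Clearview Group plc.
Aggregating (R2): 9.12% + 1.3775% = 10.4975%.

10.4975%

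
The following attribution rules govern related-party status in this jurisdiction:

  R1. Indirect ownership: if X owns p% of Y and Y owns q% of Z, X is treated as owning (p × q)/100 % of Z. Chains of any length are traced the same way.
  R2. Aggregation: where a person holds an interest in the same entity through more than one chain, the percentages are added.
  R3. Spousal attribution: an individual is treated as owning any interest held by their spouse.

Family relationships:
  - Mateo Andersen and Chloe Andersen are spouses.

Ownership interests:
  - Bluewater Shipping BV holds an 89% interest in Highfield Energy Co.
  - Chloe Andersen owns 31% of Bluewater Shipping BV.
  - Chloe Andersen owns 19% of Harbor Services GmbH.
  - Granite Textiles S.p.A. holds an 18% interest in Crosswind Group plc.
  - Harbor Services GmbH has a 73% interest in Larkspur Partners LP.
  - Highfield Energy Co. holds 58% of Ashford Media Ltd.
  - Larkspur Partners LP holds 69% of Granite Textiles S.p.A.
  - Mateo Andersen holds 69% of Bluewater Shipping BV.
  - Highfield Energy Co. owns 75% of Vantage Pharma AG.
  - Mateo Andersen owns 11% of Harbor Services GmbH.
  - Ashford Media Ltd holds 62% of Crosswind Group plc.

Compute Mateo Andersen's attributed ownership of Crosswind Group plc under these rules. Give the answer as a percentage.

By spousal attribution (R3), Mateo Andersen is treated as also owning Chloe Andersen's interest in Bluewater Shipping BV, giving 69% + 31% = 100%.
By spousal attribution (R3), Mateo Andersen is treated as also owning Chloe Andersen's interest in Harbor Services GmbH, giving 11% + 19% = 30%.
Chain via Bluewater Shipping BV → Highfield Energy Co. → Ashford Media Ltd (R1): 100% × 89% × 58% × 62% = 32.0044% of Crosswind Group plc.
Chain via Harbor Services GmbH → Larkspur Partners LP → Granite Textiles S.p.A. (R1): 30% × 73% × 69% × 18% = 2.71998% of Crosswind Group plc.
Aggregating (R2): 32.0044% + 2.71998% = 34.72438%.

34.72438%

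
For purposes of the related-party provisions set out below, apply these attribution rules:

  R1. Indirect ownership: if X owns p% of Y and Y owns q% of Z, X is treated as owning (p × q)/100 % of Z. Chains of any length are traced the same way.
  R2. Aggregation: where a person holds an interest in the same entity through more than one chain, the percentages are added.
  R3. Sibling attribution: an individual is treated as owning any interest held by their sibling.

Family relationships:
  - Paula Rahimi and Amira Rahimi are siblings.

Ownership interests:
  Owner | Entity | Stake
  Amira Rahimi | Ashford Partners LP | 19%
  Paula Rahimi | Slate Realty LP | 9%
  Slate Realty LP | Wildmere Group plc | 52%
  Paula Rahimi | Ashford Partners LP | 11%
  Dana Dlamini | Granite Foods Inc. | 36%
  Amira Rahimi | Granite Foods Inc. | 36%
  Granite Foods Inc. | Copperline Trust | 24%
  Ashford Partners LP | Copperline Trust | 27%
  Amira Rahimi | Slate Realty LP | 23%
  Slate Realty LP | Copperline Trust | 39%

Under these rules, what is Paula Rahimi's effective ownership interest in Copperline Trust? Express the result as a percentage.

By sibling attribution (R3), Paula Rahimi is treated as also owning Amira Rahimi's interest in Slate Realty LP, giving 9% + 23% = 32%.
By sibling attribution (R3), Paula Rahimi is treated as also owning Amira Rahimi's interest in Ashford Partners LP, giving 11% + 19% = 30%.
By sibling attribution (R3), Paula Rahimi is treated as owning Amira Rahimi's 36% interest in Granite Foods Inc.
Chain via Slate Realty LP (R1): 32% × 39% = 12.48% of Copperline Trust.
Chain via Ashford Partners LP (R1): 30% × 27% = 8.1% of Copperline Trust.
Chain via Granite Foods Inc. (R1): 36% × 24% = 8.64% of Copperline Trust.
Aggregating (R2): 12.48% + 8.1% + 8.64% = 29.22%.

29.22%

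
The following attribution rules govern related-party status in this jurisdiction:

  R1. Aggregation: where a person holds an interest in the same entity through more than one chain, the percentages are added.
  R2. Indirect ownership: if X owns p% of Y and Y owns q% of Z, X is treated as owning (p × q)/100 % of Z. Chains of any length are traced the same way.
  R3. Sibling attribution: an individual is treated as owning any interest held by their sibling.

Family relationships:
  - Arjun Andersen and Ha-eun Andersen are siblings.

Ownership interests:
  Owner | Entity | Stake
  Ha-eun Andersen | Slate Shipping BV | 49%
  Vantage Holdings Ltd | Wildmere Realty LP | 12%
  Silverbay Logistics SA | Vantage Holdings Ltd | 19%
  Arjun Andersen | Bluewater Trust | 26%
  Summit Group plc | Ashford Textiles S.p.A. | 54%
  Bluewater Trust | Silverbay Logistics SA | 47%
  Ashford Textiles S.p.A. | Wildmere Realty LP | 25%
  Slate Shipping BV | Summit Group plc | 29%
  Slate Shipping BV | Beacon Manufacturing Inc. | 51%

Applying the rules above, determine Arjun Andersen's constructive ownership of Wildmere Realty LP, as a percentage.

By sibling attribution (R3), Arjun Andersen is treated as owning Ha-eun Andersen's 49% interest in Slate Shipping BV.
Chain via Bluewater Trust → Silverbay Logistics SA → Vantage Holdings Ltd (R2): 26% × 47% × 19% × 12% = 0.278616% of Wildmere Realty LP.
Chain via Slate Shipping BV → Summit Group plc → Ashford Textiles S.p.A. (R2): 49% × 29% × 54% × 25% = 1.91835% of Wildmere Realty LP.
Aggregating (R1): 0.278616% + 1.91835% = 2.196966%.

2.196966%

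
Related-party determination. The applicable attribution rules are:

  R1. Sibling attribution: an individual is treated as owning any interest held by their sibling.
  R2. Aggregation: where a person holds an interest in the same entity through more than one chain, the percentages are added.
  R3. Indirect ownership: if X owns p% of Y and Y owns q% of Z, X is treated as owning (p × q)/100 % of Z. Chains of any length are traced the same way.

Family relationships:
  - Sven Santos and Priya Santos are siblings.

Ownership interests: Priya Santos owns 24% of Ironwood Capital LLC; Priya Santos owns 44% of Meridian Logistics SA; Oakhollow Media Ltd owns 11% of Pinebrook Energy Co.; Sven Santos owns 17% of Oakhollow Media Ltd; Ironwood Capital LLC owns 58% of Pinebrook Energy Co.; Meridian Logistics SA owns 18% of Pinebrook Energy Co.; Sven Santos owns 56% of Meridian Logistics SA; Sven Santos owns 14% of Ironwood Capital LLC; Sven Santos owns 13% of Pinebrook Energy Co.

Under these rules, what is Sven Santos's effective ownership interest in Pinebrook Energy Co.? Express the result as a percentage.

By sibling attribution (R1), Sven Santos is treated as also owning Priya Santos's interest in Ironwood Capital LLC, giving 14% + 24% = 38%.
By sibling attribution (R1), Sven Santos is treated as also owning Priya Santos's interest in Meridian Logistics SA, giving 56% + 44% = 100%.
Chain via Ironwood Capital LLC (R3): 38% × 58% = 22.04% of Pinebrook Energy Co.
Chain via Meridian Logistics SA (R3): 100% × 18% = 18% of Pinebrook Energy Co.
Chain via Oakhollow Media Ltd (R3): 17% × 11% = 1.87% of Pinebrook Energy Co.
Direct interest in Pinebrook Energy Co: 13%.
Aggregating (R2): 22.04% + 18% + 1.87% + 13% = 54.91%.

54.91%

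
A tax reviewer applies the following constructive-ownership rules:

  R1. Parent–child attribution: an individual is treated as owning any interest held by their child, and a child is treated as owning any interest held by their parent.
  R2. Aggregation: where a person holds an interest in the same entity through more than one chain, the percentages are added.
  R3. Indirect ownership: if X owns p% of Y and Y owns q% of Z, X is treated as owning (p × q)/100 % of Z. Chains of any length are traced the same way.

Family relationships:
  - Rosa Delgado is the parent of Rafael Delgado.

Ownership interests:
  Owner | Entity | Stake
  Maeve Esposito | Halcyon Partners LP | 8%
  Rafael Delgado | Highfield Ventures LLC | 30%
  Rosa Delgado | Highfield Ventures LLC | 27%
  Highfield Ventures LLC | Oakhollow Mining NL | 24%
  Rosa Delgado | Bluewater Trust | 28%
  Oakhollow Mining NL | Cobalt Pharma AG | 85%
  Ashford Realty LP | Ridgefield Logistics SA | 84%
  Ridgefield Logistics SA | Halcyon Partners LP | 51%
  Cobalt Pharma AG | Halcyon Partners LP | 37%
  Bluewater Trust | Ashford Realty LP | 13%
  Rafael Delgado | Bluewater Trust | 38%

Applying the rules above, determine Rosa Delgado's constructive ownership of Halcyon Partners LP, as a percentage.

7.978032%

By parent–child attribution (R1), Rosa Delgado is treated as also owning Rafael Delgado's interest in Bluewater Trust, giving 28% + 38% = 66%.
By parent–child attribution (R1), Rosa Delgado is treated as also owning Rafael Delgado's interest in Highfield Ventures LLC, giving 27% + 30% = 57%.
Chain via Bluewater Trust → Ashford Realty LP → Ridgefield Logistics SA (R3): 66% × 13% × 84% × 51% = 3.675672% of Halcyon Partners LP.
Chain via Highfield Ventures LLC → Oakhollow Mining NL → Cobalt Pharma AG (R3): 57% × 24% × 85% × 37% = 4.30236% of Halcyon Partners LP.
Aggregating (R2): 3.675672% + 4.30236% = 7.978032%.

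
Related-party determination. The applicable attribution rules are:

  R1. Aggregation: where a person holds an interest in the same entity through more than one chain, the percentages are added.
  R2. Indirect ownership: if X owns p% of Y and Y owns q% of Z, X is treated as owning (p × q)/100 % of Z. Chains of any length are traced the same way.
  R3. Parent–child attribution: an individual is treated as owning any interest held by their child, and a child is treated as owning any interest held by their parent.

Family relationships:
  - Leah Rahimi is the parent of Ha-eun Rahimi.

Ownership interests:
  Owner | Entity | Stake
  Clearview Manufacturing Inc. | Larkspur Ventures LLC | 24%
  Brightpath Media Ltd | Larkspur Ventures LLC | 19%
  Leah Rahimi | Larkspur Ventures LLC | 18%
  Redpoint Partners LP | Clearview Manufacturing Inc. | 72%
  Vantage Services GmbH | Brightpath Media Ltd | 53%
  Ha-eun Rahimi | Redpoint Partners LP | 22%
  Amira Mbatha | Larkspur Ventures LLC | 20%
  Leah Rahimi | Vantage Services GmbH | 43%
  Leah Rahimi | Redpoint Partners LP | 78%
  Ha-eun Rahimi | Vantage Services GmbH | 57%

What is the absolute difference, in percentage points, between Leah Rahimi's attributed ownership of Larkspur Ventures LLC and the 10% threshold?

By parent–child attribution (R3), Leah Rahimi is treated as also owning Ha-eun Rahimi's interest in Vantage Services GmbH, giving 43% + 57% = 100%.
By parent–child attribution (R3), Leah Rahimi is treated as also owning Ha-eun Rahimi's interest in Redpoint Partners LP, giving 78% + 22% = 100%.
Chain via Vantage Services GmbH → Brightpath Media Ltd (R2): 100% × 53% × 19% = 10.07% of Larkspur Ventures LLC.
Chain via Redpoint Partners LP → Clearview Manufacturing Inc. (R2): 100% × 72% × 24% = 17.28% of Larkspur Ventures LLC.
Direct interest in Larkspur Ventures LLC: 18%.
Aggregating (R1): 10.07% + 17.28% + 18% = 45.35%.
45.35% exceeds the 10% threshold by 35.35 percentage points.

35.35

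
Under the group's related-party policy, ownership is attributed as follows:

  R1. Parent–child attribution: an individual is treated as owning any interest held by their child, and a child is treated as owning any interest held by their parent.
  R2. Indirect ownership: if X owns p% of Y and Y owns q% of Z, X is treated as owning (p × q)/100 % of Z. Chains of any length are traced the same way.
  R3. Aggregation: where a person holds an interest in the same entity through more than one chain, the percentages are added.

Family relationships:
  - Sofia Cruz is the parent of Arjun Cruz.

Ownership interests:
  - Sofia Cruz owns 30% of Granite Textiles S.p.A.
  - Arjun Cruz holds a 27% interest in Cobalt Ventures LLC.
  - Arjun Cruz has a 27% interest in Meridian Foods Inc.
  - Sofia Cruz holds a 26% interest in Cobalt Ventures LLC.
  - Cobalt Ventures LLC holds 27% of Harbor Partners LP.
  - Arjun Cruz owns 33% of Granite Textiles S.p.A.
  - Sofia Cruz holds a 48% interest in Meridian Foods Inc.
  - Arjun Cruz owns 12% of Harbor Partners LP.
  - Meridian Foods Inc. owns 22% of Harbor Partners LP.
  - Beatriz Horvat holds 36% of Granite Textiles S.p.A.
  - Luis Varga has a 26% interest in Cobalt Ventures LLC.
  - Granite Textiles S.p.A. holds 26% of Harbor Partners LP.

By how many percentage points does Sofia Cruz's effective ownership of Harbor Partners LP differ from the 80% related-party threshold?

20.81

By parent–child attribution (R1), Sofia Cruz is treated as also owning Arjun Cruz's interest in Meridian Foods Inc, giving 48% + 27% = 75%.
By parent–child attribution (R1), Sofia Cruz is treated as also owning Arjun Cruz's interest in Cobalt Ventures LLC, giving 26% + 27% = 53%.
By parent–child attribution (R1), Sofia Cruz is treated as also owning Arjun Cruz's interest in Granite Textiles S.p.A, giving 30% + 33% = 63%.
By parent–child attribution (R1), Sofia Cruz is treated as owning Arjun Cruz's 12% interest in Harbor Partners LP.
Chain via Meridian Foods Inc. (R2): 75% × 22% = 16.5% of Harbor Partners LP.
Chain via Cobalt Ventures LLC (R2): 53% × 27% = 14.31% of Harbor Partners LP.
Chain via Granite Textiles S.p.A. (R2): 63% × 26% = 16.38% of Harbor Partners LP.
Direct interest in Harbor Partners LP: 12%.
Aggregating (R3): 16.5% + 14.31% + 16.38% + 12% = 59.19%.
59.19% falls short of the 80% threshold by 20.81 percentage points.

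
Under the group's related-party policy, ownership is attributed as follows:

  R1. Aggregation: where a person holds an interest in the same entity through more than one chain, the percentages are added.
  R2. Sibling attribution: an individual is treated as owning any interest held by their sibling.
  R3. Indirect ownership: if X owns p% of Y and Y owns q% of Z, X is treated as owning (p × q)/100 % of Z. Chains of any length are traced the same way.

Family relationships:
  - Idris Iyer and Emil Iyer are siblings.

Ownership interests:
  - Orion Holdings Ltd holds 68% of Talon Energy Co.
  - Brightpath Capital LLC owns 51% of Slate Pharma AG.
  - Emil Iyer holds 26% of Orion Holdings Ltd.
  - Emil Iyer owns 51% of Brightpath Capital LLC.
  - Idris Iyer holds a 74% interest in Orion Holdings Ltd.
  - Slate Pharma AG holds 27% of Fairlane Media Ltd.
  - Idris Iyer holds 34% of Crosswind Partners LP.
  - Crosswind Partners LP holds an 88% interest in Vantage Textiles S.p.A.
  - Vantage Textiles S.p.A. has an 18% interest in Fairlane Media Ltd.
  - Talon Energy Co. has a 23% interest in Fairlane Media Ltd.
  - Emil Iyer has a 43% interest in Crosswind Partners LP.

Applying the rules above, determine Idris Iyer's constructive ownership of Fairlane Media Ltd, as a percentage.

By sibling attribution (R2), Idris Iyer is treated as also owning Emil Iyer's interest in Crosswind Partners LP, giving 34% + 43% = 77%.
By sibling attribution (R2), Idris Iyer is treated as also owning Emil Iyer's interest in Orion Holdings Ltd, giving 74% + 26% = 100%.
By sibling attribution (R2), Idris Iyer is treated as owning Emil Iyer's 51% interest in Brightpath Capital LLC.
Chain via Crosswind Partners LP → Vantage Textiles S.p.A. (R3): 77% × 88% × 18% = 12.1968% of Fairlane Media Ltd.
Chain via Orion Holdings Ltd → Talon Energy Co. (R3): 100% × 68% × 23% = 15.64% of Fairlane Media Ltd.
Chain via Brightpath Capital LLC → Slate Pharma AG (R3): 51% × 51% × 27% = 7.0227% of Fairlane Media Ltd.
Aggregating (R1): 12.1968% + 15.64% + 7.0227% = 34.8595%.

34.8595%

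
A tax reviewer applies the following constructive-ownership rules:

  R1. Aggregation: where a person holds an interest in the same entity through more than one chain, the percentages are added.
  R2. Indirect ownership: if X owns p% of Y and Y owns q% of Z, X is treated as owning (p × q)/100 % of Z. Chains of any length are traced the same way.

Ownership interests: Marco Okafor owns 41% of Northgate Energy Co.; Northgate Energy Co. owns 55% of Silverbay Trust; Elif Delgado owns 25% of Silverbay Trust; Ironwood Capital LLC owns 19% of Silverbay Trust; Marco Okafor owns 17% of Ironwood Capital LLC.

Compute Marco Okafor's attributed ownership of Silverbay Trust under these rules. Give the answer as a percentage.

Chain via Northgate Energy Co. (R2): 41% × 55% = 22.55% of Silverbay Trust.
Chain via Ironwood Capital LLC (R2): 17% × 19% = 3.23% of Silverbay Trust.
Aggregating (R1): 22.55% + 3.23% = 25.78%.

25.78%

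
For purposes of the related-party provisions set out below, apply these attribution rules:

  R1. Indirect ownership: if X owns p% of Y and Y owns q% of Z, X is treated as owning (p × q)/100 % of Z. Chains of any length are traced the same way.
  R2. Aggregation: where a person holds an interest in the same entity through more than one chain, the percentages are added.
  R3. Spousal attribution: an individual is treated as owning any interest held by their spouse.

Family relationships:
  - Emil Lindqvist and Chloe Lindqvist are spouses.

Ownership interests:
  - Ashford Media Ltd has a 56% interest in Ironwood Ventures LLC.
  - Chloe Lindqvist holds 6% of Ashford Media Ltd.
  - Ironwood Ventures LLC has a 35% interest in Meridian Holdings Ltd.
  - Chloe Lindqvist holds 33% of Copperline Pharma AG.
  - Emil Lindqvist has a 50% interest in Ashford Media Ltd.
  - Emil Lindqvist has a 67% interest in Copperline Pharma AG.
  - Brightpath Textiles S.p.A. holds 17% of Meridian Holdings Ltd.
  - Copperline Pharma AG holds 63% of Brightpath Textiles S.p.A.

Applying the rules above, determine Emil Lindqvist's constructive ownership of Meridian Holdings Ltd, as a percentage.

By spousal attribution (R3), Emil Lindqvist is treated as also owning Chloe Lindqvist's interest in Ashford Media Ltd, giving 50% + 6% = 56%.
By spousal attribution (R3), Emil Lindqvist is treated as also owning Chloe Lindqvist's interest in Copperline Pharma AG, giving 67% + 33% = 100%.
Chain via Ashford Media Ltd → Ironwood Ventures LLC (R1): 56% × 56% × 35% = 10.976% of Meridian Holdings Ltd.
Chain via Copperline Pharma AG → Brightpath Textiles S.p.A. (R1): 100% × 63% × 17% = 10.71% of Meridian Holdings Ltd.
Aggregating (R2): 10.976% + 10.71% = 21.686%.

21.686%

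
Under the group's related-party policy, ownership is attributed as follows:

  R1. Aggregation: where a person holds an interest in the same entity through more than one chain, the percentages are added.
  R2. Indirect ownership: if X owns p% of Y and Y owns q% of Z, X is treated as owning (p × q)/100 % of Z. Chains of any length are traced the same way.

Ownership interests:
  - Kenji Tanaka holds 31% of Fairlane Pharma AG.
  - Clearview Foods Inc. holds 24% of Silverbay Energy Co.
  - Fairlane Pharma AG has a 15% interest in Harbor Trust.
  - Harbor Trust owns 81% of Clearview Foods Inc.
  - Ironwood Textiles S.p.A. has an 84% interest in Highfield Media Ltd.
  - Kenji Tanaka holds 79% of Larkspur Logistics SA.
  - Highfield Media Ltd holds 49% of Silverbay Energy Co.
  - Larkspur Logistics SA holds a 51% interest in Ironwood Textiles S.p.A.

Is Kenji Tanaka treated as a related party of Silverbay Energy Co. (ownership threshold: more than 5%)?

Chain via Larkspur Logistics SA → Ironwood Textiles S.p.A. → Highfield Media Ltd (R2): 79% × 51% × 84% × 49% = 16.583364% of Silverbay Energy Co.
Chain via Fairlane Pharma AG → Harbor Trust → Clearview Foods Inc. (R2): 31% × 15% × 81% × 24% = 0.90396% of Silverbay Energy Co.
Aggregating (R1): 16.583364% + 0.90396% = 17.487324%.
17.487324% exceeds the 5% threshold, so Kenji is a related party to Silverbay Energy Co.

Yes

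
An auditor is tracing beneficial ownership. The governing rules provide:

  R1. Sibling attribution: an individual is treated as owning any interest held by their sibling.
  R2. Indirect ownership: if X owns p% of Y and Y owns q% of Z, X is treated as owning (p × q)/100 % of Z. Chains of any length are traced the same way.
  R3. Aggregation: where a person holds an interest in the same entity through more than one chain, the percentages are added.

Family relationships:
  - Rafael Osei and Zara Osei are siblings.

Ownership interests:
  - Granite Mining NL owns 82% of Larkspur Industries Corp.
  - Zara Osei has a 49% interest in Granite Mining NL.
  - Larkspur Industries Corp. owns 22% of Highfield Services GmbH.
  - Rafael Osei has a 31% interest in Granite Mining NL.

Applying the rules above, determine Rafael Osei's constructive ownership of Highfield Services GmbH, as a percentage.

14.432%

By sibling attribution (R1), Rafael Osei is treated as also owning Zara Osei's interest in Granite Mining NL, giving 31% + 49% = 80%.
Chain via Granite Mining NL → Larkspur Industries Corp. (R2): 80% × 82% × 22% = 14.432% of Highfield Services GmbH.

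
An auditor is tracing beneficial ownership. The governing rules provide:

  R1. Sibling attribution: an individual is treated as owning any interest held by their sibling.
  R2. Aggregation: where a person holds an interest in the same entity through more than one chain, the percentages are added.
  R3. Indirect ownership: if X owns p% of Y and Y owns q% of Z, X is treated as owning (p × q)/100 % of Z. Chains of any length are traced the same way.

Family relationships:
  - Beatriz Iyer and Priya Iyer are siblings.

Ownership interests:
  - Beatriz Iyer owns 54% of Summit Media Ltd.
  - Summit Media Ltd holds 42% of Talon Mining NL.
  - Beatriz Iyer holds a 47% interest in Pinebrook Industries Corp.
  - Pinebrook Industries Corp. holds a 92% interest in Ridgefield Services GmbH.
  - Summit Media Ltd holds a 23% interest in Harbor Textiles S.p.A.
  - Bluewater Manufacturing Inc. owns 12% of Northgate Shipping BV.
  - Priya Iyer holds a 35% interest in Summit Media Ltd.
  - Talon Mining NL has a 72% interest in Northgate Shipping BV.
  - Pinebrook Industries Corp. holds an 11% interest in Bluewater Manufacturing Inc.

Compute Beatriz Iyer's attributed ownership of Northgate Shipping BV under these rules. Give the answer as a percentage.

By sibling attribution (R1), Beatriz Iyer is treated as also owning Priya Iyer's interest in Summit Media Ltd, giving 54% + 35% = 89%.
Chain via Pinebrook Industries Corp. → Bluewater Manufacturing Inc. (R3): 47% × 11% × 12% = 0.6204% of Northgate Shipping BV.
Chain via Summit Media Ltd → Talon Mining NL (R3): 89% × 42% × 72% = 26.9136% of Northgate Shipping BV.
Aggregating (R2): 0.6204% + 26.9136% = 27.534%.

27.534%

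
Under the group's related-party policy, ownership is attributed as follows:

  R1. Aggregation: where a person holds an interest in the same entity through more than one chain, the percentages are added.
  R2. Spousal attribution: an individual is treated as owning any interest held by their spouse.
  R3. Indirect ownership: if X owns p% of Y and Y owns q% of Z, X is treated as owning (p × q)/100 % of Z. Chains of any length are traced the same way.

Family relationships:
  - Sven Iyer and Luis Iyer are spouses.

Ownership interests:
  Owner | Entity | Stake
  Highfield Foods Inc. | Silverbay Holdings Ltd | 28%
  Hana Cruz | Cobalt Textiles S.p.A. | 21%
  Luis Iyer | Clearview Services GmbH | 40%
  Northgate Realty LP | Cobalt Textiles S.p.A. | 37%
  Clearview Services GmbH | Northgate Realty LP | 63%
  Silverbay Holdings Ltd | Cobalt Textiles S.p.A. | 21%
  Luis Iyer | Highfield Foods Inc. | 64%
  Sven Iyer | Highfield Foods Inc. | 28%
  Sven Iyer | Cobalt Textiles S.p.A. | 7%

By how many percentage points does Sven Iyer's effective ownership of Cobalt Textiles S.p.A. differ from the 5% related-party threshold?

By spousal attribution (R2), Sven Iyer is treated as also owning Luis Iyer's interest in Highfield Foods Inc, giving 28% + 64% = 92%.
By spousal attribution (R2), Sven Iyer is treated as owning Luis Iyer's 40% interest in Clearview Services GmbH.
Chain via Highfield Foods Inc. → Silverbay Holdings Ltd (R3): 92% × 28% × 21% = 5.4096% of Cobalt Textiles S.p.A.
Direct interest in Cobalt Textiles S.p.A: 7%.
Chain via Clearview Services GmbH → Northgate Realty LP (R3): 40% × 63% × 37% = 9.324% of Cobalt Textiles S.p.A.
Aggregating (R1): 5.4096% + 7% + 9.324% = 21.7336%.
21.7336% exceeds the 5% threshold by 16.7336 percentage points.

16.7336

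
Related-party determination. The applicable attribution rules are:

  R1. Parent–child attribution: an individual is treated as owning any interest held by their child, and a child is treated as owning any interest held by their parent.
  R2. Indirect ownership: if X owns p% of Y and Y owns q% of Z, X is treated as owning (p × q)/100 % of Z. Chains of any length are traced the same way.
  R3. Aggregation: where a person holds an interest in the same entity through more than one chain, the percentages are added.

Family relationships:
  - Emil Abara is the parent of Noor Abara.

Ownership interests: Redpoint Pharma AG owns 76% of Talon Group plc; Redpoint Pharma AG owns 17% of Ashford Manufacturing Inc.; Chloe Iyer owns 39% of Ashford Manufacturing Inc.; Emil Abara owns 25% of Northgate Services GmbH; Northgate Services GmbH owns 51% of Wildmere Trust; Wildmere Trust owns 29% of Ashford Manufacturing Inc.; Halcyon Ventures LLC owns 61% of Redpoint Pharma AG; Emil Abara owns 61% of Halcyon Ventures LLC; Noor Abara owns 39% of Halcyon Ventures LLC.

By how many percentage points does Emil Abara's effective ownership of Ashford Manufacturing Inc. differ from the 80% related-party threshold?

By parent–child attribution (R1), Emil Abara is treated as also owning Noor Abara's interest in Halcyon Ventures LLC, giving 61% + 39% = 100%.
Chain via Halcyon Ventures LLC → Redpoint Pharma AG (R2): 100% × 61% × 17% = 10.37% of Ashford Manufacturing Inc.
Chain via Northgate Services GmbH → Wildmere Trust (R2): 25% × 51% × 29% = 3.6975% of Ashford Manufacturing Inc.
Aggregating (R3): 10.37% + 3.6975% = 14.0675%.
14.0675% falls short of the 80% threshold by 65.9325 percentage points.

65.9325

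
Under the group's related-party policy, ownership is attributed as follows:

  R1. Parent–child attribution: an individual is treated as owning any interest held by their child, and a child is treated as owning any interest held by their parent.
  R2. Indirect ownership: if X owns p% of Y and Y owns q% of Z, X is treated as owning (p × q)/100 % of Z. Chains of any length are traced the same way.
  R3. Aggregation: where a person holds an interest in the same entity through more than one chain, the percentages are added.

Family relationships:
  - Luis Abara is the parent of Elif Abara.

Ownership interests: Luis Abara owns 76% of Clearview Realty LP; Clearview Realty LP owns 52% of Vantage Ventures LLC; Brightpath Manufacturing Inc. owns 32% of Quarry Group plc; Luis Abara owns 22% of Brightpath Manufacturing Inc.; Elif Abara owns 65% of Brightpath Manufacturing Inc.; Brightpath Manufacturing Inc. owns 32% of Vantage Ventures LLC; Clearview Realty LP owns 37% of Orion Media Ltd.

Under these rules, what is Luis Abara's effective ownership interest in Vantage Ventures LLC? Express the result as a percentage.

67.36%

By parent–child attribution (R1), Luis Abara is treated as also owning Elif Abara's interest in Brightpath Manufacturing Inc, giving 22% + 65% = 87%.
Chain via Clearview Realty LP (R2): 76% × 52% = 39.52% of Vantage Ventures LLC.
Chain via Brightpath Manufacturing Inc. (R2): 87% × 32% = 27.84% of Vantage Ventures LLC.
Aggregating (R3): 39.52% + 27.84% = 67.36%.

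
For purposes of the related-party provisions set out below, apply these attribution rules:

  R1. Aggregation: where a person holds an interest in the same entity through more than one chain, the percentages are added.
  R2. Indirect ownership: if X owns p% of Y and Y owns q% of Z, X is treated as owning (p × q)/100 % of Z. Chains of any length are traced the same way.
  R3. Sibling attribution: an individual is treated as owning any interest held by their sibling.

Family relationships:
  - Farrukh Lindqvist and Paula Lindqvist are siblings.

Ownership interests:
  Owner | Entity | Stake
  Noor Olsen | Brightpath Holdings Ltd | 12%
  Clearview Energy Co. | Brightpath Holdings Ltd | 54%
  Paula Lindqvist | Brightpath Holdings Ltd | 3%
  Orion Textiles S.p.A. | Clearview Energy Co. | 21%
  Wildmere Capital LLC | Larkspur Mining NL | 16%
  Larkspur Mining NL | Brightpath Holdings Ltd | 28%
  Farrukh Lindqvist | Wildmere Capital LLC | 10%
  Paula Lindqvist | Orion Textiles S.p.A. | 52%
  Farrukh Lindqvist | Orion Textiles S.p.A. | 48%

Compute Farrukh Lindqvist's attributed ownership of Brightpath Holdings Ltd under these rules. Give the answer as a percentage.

By sibling attribution (R3), Farrukh Lindqvist is treated as also owning Paula Lindqvist's interest in Orion Textiles S.p.A, giving 48% + 52% = 100%.
By sibling attribution (R3), Farrukh Lindqvist is treated as owning Paula Lindqvist's 3% interest in Brightpath Holdings Ltd.
Chain via Orion Textiles S.p.A. → Clearview Energy Co. (R2): 100% × 21% × 54% = 11.34% of Brightpath Holdings Ltd.
Chain via Wildmere Capital LLC → Larkspur Mining NL (R2): 10% × 16% × 28% = 0.448% of Brightpath Holdings Ltd.
Direct interest in Brightpath Holdings Ltd: 3%.
Aggregating (R1): 11.34% + 0.448% + 3% = 14.788%.

14.788%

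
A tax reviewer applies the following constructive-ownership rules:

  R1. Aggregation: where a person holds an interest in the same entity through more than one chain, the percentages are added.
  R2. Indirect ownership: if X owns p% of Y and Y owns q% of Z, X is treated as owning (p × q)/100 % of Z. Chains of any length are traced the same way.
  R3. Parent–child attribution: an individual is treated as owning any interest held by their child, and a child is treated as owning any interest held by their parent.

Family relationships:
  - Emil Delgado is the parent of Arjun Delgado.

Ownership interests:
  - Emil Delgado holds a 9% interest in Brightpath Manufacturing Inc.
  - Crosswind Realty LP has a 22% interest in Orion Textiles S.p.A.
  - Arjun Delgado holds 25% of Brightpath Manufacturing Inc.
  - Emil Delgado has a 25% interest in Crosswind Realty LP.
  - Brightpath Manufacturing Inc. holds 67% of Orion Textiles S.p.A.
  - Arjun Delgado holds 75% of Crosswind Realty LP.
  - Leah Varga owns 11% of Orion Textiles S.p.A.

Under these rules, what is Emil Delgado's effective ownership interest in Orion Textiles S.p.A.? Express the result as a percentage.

By parent–child attribution (R3), Emil Delgado is treated as also owning Arjun Delgado's interest in Brightpath Manufacturing Inc, giving 9% + 25% = 34%.
By parent–child attribution (R3), Emil Delgado is treated as also owning Arjun Delgado's interest in Crosswind Realty LP, giving 25% + 75% = 100%.
Chain via Brightpath Manufacturing Inc. (R2): 34% × 67% = 22.78% of Orion Textiles S.p.A.
Chain via Crosswind Realty LP (R2): 100% × 22% = 22% of Orion Textiles S.p.A.
Aggregating (R1): 22.78% + 22% = 44.78%.

44.78%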